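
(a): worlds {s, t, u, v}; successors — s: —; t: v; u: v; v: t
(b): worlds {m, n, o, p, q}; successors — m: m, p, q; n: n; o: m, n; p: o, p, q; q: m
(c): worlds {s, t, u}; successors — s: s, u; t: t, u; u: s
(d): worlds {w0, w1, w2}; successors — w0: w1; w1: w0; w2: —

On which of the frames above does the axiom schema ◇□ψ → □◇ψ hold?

The schema corresponds to convergence: ∀x ∀y ∀z (Rxy ∧ Rxz → ∃w (Ryw ∧ Rzw)).
(a): condition met.
(b): fails — Rmq and Rmp but q and p have no common successor.
(c): fails — Rtt and Rtu but t and u have no common successor.
(d): condition met.

(a), (d)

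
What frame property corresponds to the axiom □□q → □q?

Density

This schema is the C4 axiom.
Its frame correspondent is density — ∀x ∀y (Rxy → ∃z (Rxz ∧ Rzy)).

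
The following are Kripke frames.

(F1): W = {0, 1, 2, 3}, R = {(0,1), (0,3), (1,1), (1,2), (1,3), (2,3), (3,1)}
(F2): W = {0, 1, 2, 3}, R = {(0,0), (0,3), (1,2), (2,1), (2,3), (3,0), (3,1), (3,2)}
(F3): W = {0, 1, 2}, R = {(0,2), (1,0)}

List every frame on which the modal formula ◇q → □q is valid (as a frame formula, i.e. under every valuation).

Frame correspondent (Sahlqvist): ∀x ∀y ∀z (Rxy ∧ Rxz → y = z) — i.e. partial functionality.
(F1): fails — 0 sees both 1 and 3.
(F2): fails — 0 sees both 0 and 3.
(F3): satisfies the condition.

(F3)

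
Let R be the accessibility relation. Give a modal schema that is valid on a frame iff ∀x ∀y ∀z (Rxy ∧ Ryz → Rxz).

□q → □□q

A defining formula is □q → □□q (the 4 axiom).
Suppose □q→□□q is valid. Take Rxy, Ryz and set V(q)={w : Rxw}. Then □q at x, so □□q at x, so □q at y, so q at z, i.e. Rxz.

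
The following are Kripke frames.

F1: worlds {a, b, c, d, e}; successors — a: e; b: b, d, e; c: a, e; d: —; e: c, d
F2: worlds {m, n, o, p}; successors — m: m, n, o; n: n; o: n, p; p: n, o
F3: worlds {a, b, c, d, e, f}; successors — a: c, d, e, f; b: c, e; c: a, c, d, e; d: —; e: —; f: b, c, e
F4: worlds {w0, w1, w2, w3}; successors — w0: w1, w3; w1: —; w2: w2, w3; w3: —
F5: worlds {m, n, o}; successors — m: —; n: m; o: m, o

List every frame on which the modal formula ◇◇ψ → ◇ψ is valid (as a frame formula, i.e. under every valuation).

This is the axiom for a generalized confluence (Geach) condition; its first-order frame correspondent is ∀x ∀y (xR²y → ∃w (y = w ∧ xRw)).
F1: fails — aR²c but no w with c=w and aRw.
F2: fails — mR²p but no w with p=w and mRw.
F3: fails — aR²a but no w with a=w and aRw.
F4: condition met.
F5: condition met.

F4, F5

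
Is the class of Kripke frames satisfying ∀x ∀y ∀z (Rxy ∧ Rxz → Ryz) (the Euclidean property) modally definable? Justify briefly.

Definable; ◇r → □◇r defines it

The condition is the Euclidean property. A defining modal formula is ◇r → □◇r.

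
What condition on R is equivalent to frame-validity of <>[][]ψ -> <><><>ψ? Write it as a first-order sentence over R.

This is a Sahlqvist (Geach-type) schema ◇^1□^2ψ → □^0◇^3ψ.
Minimal-valuation argument: fix x; take any y with xR^1y and any z with xR^0z. Set V(ψ) to the set of worlds R-reachable from y in exactly 2 steps. Then □^2ψ holds at y, so the antecedent holds at x; validity forces ◇^3ψ at z, giving a w with zR^3w and yR^2w.
First-order correspondent: forall x forall y (xRy -> exists w (y R^2 w & x R^3 w)).

forall x forall y (xRy -> exists w (y R^2 w & x R^3 w))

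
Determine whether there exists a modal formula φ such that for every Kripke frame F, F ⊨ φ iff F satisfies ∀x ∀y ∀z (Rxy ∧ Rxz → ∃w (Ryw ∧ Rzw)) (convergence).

Yes — defined by ◇□r → □◇r

This is a Sahlqvist condition; the .2 axiom ◇□r → □◇r defines it.
Suppose ◇□r→□◇r is valid. Take Rxy, Rxz and set V(r)={w : Ryw}. Then □r at y so ◇□r at x, so □◇r at x, so ◇r at z, giving w with Rzw and Ryw.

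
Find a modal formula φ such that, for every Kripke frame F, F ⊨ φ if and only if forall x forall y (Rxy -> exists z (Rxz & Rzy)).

□□ψ → □ψ

A defining formula is □□ψ → □ψ (the C4 axiom).
Suppose □□ψ→□ψ is valid. Take Rxy and set V(ψ)={w : xR²w}. Then □□ψ at x, so □ψ at x, so ψ at y, i.e. ∃z(Rxz∧Rzy).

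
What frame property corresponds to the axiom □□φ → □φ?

This is the C4 axiom.
Its frame correspondent is density — ∀x ∀y (Rxy → ∃z (Rxz ∧ Rzy)).

Density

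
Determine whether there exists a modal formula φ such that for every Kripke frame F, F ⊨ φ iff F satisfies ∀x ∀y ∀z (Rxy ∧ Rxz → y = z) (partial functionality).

Yes, by ◇p → □p

Yes: it is partial functionality, defined by the CD schema ◇p → □p.
Suppose ◇p→□p is valid. Take Rxy, Rxz and set V(p)={y}. Then ◇p at x, so □p at x, so p at z, i.e. z=y.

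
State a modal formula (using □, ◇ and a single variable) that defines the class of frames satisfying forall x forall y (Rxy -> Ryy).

□(□q → q)

A defining formula is □(□q → q) (the T□ axiom).
Suppose □(□q→q) is valid. Take Rxy and set V(q)={w : Ryw}. Then at y, □q holds; since □(□q→q) at x, □q→q at y, so q at y, i.e. Ryy.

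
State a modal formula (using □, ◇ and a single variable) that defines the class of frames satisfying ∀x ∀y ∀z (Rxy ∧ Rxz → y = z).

The condition is partial functionality. The CD schema ◇p → □p defines it.

◇p → □p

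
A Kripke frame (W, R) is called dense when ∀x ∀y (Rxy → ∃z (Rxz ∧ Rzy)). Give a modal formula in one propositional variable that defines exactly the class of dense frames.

□□ψ → □ψ

A defining formula is □□ψ → □ψ (the C4 axiom).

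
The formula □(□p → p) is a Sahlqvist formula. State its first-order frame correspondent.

Suppose □(□p→p) is valid. Take Rxy and set V(p)={w : Ryw}. Then at y, □p holds; since □(□p→p) at x, □p→p at y, so p at y, i.e. Ryy.
Conversely, on a frame with shift-reflexivity the schema holds at every world under every valuation.
Frame condition: ∀x ∀y (Rxy → Ryy).

Shift-reflexivity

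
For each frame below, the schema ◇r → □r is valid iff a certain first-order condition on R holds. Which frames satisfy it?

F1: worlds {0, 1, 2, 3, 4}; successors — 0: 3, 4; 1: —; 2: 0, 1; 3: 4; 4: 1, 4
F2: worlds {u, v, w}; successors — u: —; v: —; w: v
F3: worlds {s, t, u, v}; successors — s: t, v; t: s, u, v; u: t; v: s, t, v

Frame correspondent (Sahlqvist): ∀x ∀y ∀z (Rxy ∧ Rxz → y = z) — i.e. partial functionality.
F1: fails — 0 sees both 3 and 4.
F2: ✓.
F3: fails — s sees both t and v.

F2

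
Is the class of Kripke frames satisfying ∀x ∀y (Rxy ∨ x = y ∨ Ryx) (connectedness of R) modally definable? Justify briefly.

No

If a class were modally definable it would be closed under disjoint unions (Goldblatt–Thomason).
Take 2 disjoint single-world reflexive frames: each is trivially connected, but their disjoint union has 2 worlds with no edge between distinct components, so it is not connected.
Hence connectedness of R is not modally definable.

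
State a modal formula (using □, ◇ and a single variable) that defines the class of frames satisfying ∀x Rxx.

□q → q

The condition is reflexivity. The T schema □q → q defines it.
Suppose □q→q is valid. At any x set V(q)={w : Rxw}. Then □q holds at x, so q holds at x, i.e. Rxx.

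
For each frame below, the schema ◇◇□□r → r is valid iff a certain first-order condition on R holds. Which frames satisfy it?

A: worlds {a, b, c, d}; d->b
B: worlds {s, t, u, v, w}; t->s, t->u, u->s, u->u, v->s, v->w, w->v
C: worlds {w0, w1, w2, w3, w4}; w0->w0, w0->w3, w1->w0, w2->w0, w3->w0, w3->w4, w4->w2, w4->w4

This is the axiom for a generalized confluence (Geach) condition; its first-order frame correspondent is ∀x ∀y (xR²y → ∃w (yR²w ∧ x = w)).
A: condition met.
B: fails — tR²s but no w* with sR²w* and t=w*.
C: fails — w1R²w0 but no w with w0R²w and w1=w.

A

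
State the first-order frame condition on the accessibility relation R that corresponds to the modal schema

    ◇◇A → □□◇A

∀x ∀y ∀z ((xR²y ∧ xR²z) → ∃w (y = w ∧ zRw))

This is a Sahlqvist (Geach-type) schema ◇^2□^0A → □^2◇^1A.
First-order correspondent: ∀x ∀y ∀z ((xR²y ∧ xR²z) → ∃w (y = w ∧ zRw)).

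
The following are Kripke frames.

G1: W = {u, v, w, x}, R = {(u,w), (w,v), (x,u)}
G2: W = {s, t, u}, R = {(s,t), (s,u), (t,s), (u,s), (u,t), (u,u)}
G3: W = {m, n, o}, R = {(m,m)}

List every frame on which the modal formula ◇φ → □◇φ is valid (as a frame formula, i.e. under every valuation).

This is the axiom for the Euclidean property; its first-order frame correspondent is ∀x ∀y ∀z (Rxy ∧ Rxz → Ryz).
G1: fails — Ruw and Ruw but not Rww.
G2: fails — Rst and Rsu but not Rtu.
G3: ✓.
Valid on: G3.

G3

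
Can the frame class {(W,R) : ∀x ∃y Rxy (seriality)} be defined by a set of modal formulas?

Definable; □p → ◇p defines it

Yes: it is seriality, defined by the D schema □p → ◇p.
Suppose □p→◇p is valid. At any x set V(p)=W. Then □p at x, so ◇p at x, so x has a successor.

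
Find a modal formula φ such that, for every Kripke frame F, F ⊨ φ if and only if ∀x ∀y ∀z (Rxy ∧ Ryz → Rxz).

This is transitivity; the standard corresponding axiom is 4: □q → □□q.
Suppose □q→□□q is valid. Take Rxy, Ryz and set V(q)={w : Rxw}. Then □q at x, so □□q at x, so □q at y, so q at z, i.e. Rxz.

□q → □□q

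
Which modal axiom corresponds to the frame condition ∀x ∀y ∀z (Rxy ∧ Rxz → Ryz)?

◇s → □◇s

The condition is the Euclidean property. The 5 schema ◇s → □◇s defines it.
Suppose ◇s→□◇s is valid. Take Rxy, Rxz and set V(s)={y}. Then ◇s at x, so □◇s at x, so ◇s at z, so some w with Rzw has s; w=y, i.e. Rzy. By symmetry of the argument, Ryz.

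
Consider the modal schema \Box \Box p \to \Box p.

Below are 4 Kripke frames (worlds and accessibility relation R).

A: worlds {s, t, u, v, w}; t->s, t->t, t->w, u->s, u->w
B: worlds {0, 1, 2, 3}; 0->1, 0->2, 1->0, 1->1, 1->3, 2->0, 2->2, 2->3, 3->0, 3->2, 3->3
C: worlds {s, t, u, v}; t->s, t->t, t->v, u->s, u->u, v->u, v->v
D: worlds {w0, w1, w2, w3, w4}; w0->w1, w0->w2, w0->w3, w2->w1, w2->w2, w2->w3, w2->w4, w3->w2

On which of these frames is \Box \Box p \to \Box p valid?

The schema corresponds to density: \forall x \forall y (Rxy \to \exists z (Rxz \wedge Rzy)).
A: fails — Ruw but no z with Ruz and Rzw.
B: ✓.
C: ✓.
D: ✓.
Valid on: B, C, D.

B, C, D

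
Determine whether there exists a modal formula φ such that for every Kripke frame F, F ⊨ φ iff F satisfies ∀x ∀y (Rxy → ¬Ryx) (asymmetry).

Any modally definable frame class is closed under surjective bounded morphisms.
The 5-cycle (worlds w0,w1,w2,w3,w4 with w0→w1→w2→w3→w4→w0) is asymmetric. Mapping every world to a single reflexive point • is a surjective bounded morphism, and the reflexive point is not asymmetric (R•• but asymmetry requires ¬R••).
Hence asymmetry is not modally definable.

Not modally definable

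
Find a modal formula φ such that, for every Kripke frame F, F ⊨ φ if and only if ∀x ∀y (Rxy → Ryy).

A defining formula is □(□ψ → ψ) (the T□ axiom).
Suppose □(□ψ→ψ) is valid. Take Rxy and set V(ψ)={w : Ryw}. Then at y, □ψ holds; since □(□ψ→ψ) at x, □ψ→ψ at y, so ψ at y, i.e. Ryy.

□(□ψ → ψ)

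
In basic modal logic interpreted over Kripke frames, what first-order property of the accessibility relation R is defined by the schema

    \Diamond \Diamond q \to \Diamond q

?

transitivity

Equivalently (dual form): □q → □□q.
Suppose □q→□□q is valid. Take Rxy, Ryz and set V(q)={w : Rxw}. Then □q at x, so □□q at x, so □q at y, so q at z, i.e. Rxz.
Conversely, any frame satisfying \forall x \forall y \forall z (Rxy \wedge Ryz \to Rxz) validates the schema.
Frame condition: \forall x \forall y \forall z (Rxy \wedge Ryz \to Rxz).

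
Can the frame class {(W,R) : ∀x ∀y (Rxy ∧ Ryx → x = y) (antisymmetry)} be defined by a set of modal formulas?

If a class were modally definable it would be closed under surjective bounded morphisms (Goldblatt–Thomason).
The 8-cycle (worlds s,t,u,v,w,x,y,z with s→t→u→v→w→x→y→z→s) is antisymmetric. Sending even-indexed worlds to s and odd-indexed worlds to t is a surjective bounded morphism onto the two-world frame with s↔t, which is not antisymmetric.
So no modal formula (or set of formulas) defines exactly the antisymmetric frames.

Not modally definable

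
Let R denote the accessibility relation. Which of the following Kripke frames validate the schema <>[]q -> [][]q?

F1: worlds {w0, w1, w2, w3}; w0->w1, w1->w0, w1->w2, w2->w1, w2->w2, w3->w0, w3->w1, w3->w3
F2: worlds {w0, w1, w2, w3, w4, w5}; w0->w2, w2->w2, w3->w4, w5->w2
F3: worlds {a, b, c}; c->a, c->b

Frame correspondent (Sahlqvist): forall x forall y forall z ((xRy & x R^2 z) -> exists w (yRw & z = w)) — i.e. a generalized confluence (Geach) condition.
F1: fails — w1Rw0, w1R²w2 but no w with w0Rw and w2=w.
F2: holds.
F3: holds.

F2, F3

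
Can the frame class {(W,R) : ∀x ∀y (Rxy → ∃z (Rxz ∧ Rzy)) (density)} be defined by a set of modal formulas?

Yes — defined by □□q → □q

Yes: it is density, defined by the C4 schema □□q → □q.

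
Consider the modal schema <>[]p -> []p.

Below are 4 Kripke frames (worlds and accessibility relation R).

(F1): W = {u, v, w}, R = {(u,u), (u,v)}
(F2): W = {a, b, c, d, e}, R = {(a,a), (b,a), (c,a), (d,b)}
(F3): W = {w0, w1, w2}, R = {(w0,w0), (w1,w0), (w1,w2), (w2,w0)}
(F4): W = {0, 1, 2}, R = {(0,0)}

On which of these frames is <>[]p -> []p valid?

Frame correspondent (Sahlqvist): forall x forall y forall z (Rxy & Rxz -> Ryz) — i.e. the Euclidean property.
(F1): fails — Ruv and Ruv but not Rvv.
(F2): fails — Rdb and Rdb but not Rbb.
(F3): fails — Rw1w2 and Rw1w2 but not Rw2w2.
(F4): satisfies the condition.
Valid on: (F4).

(F4)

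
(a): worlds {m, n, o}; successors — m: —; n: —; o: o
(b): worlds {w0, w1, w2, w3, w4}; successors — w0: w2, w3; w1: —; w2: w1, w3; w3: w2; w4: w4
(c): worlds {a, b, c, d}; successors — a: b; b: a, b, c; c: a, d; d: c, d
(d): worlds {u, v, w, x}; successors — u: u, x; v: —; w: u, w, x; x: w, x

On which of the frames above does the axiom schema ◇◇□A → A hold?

(a)

Frame correspondent (Sahlqvist): ∀x ∀y (xR²y → ∃w (yRw ∧ x = w)) — i.e. a generalized confluence (Geach) condition.
(a): ✓.
(b): fails — w0R²w1 but no w with w1Rw and w0=w.
(c): fails — aR²a but no w with aRw and a=w.
(d): fails — uR²x but no t with xRt and u=t.
Valid on: (a).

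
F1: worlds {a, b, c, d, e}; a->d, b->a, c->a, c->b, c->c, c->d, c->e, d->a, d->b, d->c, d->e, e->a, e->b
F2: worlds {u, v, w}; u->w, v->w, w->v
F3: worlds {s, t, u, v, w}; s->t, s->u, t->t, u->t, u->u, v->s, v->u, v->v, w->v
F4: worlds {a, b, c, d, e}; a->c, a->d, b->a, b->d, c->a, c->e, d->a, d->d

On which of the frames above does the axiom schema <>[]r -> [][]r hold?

The schema corresponds to a generalized confluence (Geach) condition: forall x forall y forall z ((xRy & x R^2 z) -> exists w (yRw & z = w)).
F1: fails — cRa, cR²a but no w with aRw and a=w.
F2: holds.
F3: fails — sRt, sR²u but no w* with tRw* and u=w*.
F4: fails — aRc, aR²d but no w with cRw and d=w.
Valid on: F2.

F2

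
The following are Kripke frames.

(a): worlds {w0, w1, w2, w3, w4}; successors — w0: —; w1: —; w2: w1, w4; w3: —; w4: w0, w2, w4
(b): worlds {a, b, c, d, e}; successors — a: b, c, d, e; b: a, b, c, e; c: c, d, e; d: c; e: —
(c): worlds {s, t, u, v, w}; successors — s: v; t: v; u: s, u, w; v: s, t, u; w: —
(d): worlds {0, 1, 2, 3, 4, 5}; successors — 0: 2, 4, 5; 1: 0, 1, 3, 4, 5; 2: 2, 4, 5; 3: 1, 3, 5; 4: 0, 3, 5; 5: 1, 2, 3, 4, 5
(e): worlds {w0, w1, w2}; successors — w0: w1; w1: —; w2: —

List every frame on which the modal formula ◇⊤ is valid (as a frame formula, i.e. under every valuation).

The schema corresponds to seriality: ∀x ∃y Rxy.
(a): fails — world w0 has no successor.
(b): fails — world e has no successor.
(c): fails — world w has no successor.
(d): satisfies the condition.
(e): fails — world w1 has no successor.
Valid on: (d).

(d)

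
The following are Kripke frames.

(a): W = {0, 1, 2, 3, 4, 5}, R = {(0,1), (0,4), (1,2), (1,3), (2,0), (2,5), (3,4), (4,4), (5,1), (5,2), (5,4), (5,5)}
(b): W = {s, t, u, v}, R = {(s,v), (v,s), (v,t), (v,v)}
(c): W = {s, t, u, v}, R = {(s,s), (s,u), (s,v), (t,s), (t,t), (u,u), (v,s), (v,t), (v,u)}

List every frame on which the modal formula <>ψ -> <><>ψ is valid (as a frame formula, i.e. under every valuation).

(b), (c)

Frame correspondent (Sahlqvist): forall x forall y (xRy -> exists w (y = w & x R^2 w)) — i.e. a generalized confluence (Geach) condition.
(a): fails — 0R1 but no w with 1=w and 0R²w.
(b): satisfies the condition.
(c): satisfies the condition.
Valid on: (b), (c).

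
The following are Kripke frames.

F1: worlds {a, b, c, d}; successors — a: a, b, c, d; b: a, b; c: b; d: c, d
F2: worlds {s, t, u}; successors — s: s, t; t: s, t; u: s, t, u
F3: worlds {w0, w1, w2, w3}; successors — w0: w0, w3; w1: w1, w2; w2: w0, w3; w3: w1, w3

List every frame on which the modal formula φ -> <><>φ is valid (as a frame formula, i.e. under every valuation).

The schema corresponds to a generalized confluence (Geach) condition: forall x exists w (x = w & x R^2 w).
F1: fails — at c but no w with c=w and cR²w.
F2: satisfies the condition.
F3: fails — at w2 but no w with w2=w and w2R²w.

F2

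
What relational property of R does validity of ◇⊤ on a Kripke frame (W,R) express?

◇⊤ holds at w iff w has a successor, so frame-validity of ◇⊤ is exactly seriality. Equivalently via □φ → ◇φ:
Suppose □φ→◇φ is valid. At any x set V(φ)=W. Then □φ at x, so ◇φ at x, so x has a successor.

seriality: ∀x ∃y Rxy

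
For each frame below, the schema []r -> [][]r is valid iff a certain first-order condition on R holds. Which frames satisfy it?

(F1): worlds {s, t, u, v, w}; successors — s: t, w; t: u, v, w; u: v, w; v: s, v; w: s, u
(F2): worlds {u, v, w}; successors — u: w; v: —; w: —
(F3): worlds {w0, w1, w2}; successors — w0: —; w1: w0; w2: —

(F2), (F3)

Frame correspondent (Sahlqvist): forall x forall y forall z (Rxy & Ryz -> Rxz) — i.e. transitivity.
(F1): fails — Ruv and Rvs but not Rus.
(F2): ✓.
(F3): ✓.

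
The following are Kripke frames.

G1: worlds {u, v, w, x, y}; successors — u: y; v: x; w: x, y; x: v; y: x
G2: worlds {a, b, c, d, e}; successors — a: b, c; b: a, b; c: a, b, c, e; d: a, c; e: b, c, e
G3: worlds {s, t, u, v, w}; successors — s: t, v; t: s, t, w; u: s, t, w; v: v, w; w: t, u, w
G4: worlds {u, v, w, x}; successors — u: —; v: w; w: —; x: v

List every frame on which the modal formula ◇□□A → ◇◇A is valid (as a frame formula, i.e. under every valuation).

Frame correspondent (Sahlqvist): ∀x ∀y (xRy → ∃w (yR²w ∧ xR²w)) — i.e. a generalized confluence (Geach) condition.
G1: fails — uRy but no t with yR²t and uR²t.
G2: ✓.
G3: ✓.
G4: fails — vRw but no t with wR²t and vR²t.
Valid on: G2, G3.

G2, G3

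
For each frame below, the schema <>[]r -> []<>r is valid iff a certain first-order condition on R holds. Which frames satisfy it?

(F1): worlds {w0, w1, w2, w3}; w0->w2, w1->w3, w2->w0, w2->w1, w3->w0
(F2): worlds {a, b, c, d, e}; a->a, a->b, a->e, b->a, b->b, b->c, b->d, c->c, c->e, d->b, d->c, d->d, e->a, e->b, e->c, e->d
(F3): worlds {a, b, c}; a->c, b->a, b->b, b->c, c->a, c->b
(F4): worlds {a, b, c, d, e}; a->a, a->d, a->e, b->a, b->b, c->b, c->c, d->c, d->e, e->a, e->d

(F2)

Frame correspondent (Sahlqvist): forall x forall y forall z (Rxy & Rxz -> exists w (Ryw & Rzw)) — i.e. convergence.
(F1): fails — Rw2w1 and Rw2w0 but w1 and w0 have no common successor.
(F2): holds.
(F3): fails — Rbc and Rba but c and a have no common successor.
(F4): fails — Rae and Rad but e and d have no common successor.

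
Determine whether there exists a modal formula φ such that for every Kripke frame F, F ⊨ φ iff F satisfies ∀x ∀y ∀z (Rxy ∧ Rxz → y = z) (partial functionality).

Yes — defined by ◇r → □r

This is a Sahlqvist condition; the CD axiom ◇r → □r defines it.
Suppose ◇r→□r is valid. Take Rxy, Rxz and set V(r)={y}. Then ◇r at x, so □r at x, so r at z, i.e. z=y.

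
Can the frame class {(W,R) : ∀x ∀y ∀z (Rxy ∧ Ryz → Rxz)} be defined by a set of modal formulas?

The condition is transitivity. A defining modal formula is □p → □□p.
Suppose □p→□□p is valid. Take Rxy, Ryz and set V(p)={w : Rxw}. Then □p at x, so □□p at x, so □p at y, so p at z, i.e. Rxz.

Yes, by □p → □□p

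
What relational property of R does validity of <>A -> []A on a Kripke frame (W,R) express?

partial functionality: forall x forall y forall z (Rxy & Rxz -> y = z)

Suppose ◇A→□A is valid. Take Rxy, Rxz and set V(A)={y}. Then ◇A at x, so □A at x, so A at z, i.e. z=y.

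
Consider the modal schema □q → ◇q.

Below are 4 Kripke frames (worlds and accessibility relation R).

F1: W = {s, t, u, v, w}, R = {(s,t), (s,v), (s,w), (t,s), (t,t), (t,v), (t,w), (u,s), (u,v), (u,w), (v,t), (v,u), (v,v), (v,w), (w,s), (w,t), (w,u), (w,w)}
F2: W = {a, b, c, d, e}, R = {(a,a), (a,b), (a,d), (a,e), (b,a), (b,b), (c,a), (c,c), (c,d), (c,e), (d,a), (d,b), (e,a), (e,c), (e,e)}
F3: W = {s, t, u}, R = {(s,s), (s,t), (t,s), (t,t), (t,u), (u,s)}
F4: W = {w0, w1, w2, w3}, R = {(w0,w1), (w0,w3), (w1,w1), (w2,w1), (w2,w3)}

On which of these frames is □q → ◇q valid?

This is the axiom for seriality; its first-order frame correspondent is ∀x ∃y Rxy.
F1: condition met.
F2: condition met.
F3: condition met.
F4: fails — world w3 has no successor.
Valid on: F1, F2, F3.

F1, F2, F3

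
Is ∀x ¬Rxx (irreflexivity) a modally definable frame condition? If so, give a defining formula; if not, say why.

Not modally definable

Modal frame validity is preserved under surjective bounded morphisms.
The 4-cycle (worlds a,b,c,d with a→b→c→d→a) is irreflexive, and the map sending every world to a single reflexive point • is a surjective bounded morphism (forth: every edge maps to (•,•); back: every world has a successor). So any modal formula valid on the 4-cycle is also valid on the reflexive point, which is not irreflexive.
So the class is not modally definable.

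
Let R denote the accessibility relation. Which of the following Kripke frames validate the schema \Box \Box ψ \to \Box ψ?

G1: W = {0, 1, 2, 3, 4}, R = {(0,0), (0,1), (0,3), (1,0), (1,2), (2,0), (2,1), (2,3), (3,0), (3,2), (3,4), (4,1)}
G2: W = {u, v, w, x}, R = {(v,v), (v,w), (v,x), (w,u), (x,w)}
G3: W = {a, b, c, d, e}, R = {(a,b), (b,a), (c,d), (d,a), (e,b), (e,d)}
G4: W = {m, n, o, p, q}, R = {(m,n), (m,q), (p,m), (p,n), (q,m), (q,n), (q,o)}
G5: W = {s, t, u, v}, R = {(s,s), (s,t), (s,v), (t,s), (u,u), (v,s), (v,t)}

Frame correspondent (Sahlqvist): \forall x \forall y (Rxy \to \exists z (Rxz \wedge Rzy)) — i.e. density.
G1: fails — R34 but no z with R3z and Rz4.
G2: fails — Rxw but no z with Rxz and Rzw.
G3: fails — Reb but no z with Rez and Rzb.
G4: fails — Rpm but no z with Rpz and Rzm.
G5: condition met.
Valid on: G5.

G5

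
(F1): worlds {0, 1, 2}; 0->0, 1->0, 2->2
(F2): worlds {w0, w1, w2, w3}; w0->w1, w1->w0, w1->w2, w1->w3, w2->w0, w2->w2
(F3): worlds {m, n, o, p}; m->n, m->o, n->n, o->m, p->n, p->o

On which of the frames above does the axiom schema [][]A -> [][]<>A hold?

(F1)

This is the axiom for a generalized confluence (Geach) condition; its first-order frame correspondent is forall x forall z (x R^2 z -> exists w (x R^2 w & zRw)).
(F1): holds.
(F2): fails — w0R²w0 but no w with w0R²w and w0Rw.
(F3): fails — oR²o but no w with oR²w and oRw.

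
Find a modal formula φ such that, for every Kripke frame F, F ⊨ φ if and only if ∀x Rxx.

This is reflexivity; the standard corresponding axiom is T: □q → q.
Suppose □q→q is valid. At any x set V(q)={w : Rxw}. Then □q holds at x, so q holds at x, i.e. Rxx.

□q → q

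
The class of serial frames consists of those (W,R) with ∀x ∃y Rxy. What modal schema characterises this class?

□ψ → ◇ψ

A defining formula is □ψ → ◇ψ (the D axiom).
Suppose □ψ→◇ψ is valid. At any x set V(ψ)=W. Then □ψ at x, so ◇ψ at x, so x has a successor.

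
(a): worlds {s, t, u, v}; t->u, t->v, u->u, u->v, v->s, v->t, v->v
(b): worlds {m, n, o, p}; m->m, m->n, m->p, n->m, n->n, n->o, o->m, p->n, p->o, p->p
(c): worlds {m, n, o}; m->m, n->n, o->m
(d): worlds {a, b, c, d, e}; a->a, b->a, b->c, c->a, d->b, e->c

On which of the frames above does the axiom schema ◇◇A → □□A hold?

The schema corresponds to a generalized confluence (Geach) condition: ∀x ∀y ∀z ((xR²y ∧ xR²z) → ∃w (y = w ∧ z = w)).
(a): fails — tR²s, tR²t but s ≠ t.
(b): fails — mR²m, mR²n but m ≠ n.
(c): satisfies the condition.
(d): fails — dR²a, dR²c but a ≠ c.

(c)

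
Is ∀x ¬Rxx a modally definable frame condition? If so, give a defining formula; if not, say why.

No

Modal frame validity is preserved under surjective bounded morphisms.
The 3-cycle (worlds w0,w1,w2 with w0→w1→w2→w0) is irreflexive, and the map sending every world to a single reflexive point • is a surjective bounded morphism (forth: every edge maps to (•,•); back: every world has a successor). So any modal formula valid on the 3-cycle is also valid on the reflexive point, which is not irreflexive.
So the class is not modally definable.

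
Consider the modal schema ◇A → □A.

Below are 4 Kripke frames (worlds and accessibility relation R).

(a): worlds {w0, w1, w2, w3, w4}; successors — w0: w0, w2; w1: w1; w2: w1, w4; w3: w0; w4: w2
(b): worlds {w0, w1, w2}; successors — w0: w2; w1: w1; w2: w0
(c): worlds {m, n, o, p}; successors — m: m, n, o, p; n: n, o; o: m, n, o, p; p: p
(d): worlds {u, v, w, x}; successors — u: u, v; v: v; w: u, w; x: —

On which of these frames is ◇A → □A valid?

This is the axiom for partial functionality; its first-order frame correspondent is ∀x ∀y ∀z (Rxy ∧ Rxz → y = z).
(a): fails — w0 sees both w0 and w2.
(b): satisfies the condition.
(c): fails — m sees both m and n.
(d): fails — u sees both u and v.
Valid on: (b).

(b)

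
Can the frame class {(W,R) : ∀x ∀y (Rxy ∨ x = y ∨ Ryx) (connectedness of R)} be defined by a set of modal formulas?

No

If a class were modally definable it would be closed under disjoint unions (Goldblatt–Thomason).
Take 4 disjoint single-world reflexive frames: each is trivially connected, but their disjoint union has 4 worlds with no edge between distinct components, so it is not connected.
Hence connectedness of R is not modally definable.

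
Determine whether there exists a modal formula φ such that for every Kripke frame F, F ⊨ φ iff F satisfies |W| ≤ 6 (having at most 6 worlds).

Any modally definable frame class is closed under disjoint unions.
Any modal formula valid on each of 7 disjoint one-world frames is valid on their disjoint union (validity is preserved under disjoint unions). Each one-world frame has |W|=1≤6, but the union has |W|=7.
So the class is not modally definable.

Not definable by any modal formula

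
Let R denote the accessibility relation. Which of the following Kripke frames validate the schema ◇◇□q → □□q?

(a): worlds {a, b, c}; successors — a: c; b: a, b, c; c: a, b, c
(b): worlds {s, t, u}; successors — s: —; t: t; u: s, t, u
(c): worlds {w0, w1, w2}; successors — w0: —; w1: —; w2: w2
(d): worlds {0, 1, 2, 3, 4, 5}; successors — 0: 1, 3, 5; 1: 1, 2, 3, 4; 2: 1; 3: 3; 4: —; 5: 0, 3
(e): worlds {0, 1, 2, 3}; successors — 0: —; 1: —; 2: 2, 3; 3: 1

This is the axiom for a generalized confluence (Geach) condition; its first-order frame correspondent is ∀x ∀y ∀z ((xR²y ∧ xR²z) → ∃w (yRw ∧ z = w)).
(a): fails — aR²a, aR²a but no w with aRw and a=w.
(b): fails — uR²s, uR²s but no w with sRw and s=w.
(c): condition met.
(d): fails — 0R²0, 0R²0 but no w with 0Rw and 0=w.
(e): fails — 2R²1, 2R²1 but no w with 1Rw and 1=w.

(c)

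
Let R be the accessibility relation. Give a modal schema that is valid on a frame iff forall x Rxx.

□r → r

A defining formula is □r → r (the T axiom).
Suppose □r→r is valid. At any x set V(r)={w : Rxw}. Then □r holds at x, so r holds at x, i.e. Rxx.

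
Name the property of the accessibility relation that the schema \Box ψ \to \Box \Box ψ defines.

Transitivity

Suppose □ψ→□□ψ is valid. Take Rxy, Ryz and set V(ψ)={w : Rxw}. Then □ψ at x, so □□ψ at x, so □ψ at y, so ψ at z, i.e. Rxz.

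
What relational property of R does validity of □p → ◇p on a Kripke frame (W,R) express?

seriality: ∀x ∃y Rxy

Suppose □p→◇p is valid. At any x set V(p)=W. Then □p at x, so ◇p at x, so x has a successor.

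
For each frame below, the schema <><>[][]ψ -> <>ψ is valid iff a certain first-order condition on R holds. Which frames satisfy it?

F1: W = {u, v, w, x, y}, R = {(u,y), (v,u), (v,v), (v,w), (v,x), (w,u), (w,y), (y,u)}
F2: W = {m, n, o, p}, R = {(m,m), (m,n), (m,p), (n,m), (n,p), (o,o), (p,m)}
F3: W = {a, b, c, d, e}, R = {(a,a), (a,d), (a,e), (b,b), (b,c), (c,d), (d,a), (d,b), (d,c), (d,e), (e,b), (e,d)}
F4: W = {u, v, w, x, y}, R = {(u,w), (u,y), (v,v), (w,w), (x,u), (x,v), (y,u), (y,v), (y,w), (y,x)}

This is the axiom for a generalized confluence (Geach) condition; its first-order frame correspondent is forall x forall y (x R^2 y -> exists w (y R^2 w & xRw)).
F1: fails — uR²u but no t with uR²t and uRt.
F2: condition met.
F3: fails — cR²c but no w with cR²w and cRw.
F4: fails — uR²v but no t with vR²t and uRt.
Valid on: F2.

F2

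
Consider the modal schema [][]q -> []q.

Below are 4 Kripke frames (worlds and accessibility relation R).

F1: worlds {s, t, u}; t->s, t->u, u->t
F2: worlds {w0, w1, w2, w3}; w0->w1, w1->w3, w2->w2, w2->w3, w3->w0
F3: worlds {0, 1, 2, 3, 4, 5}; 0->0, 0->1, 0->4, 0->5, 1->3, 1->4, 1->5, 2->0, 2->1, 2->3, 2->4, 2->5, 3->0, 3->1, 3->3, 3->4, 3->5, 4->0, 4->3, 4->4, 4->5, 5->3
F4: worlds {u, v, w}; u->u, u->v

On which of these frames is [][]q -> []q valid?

This is the axiom for density; its first-order frame correspondent is forall x forall y (Rxy -> exists z (Rxz & Rzy)).
F1: fails — Rtu but no z with Rtz and Rzu.
F2: fails — Rw3w0 but no z with Rw3z and Rzw0.
F3: condition met.
F4: condition met.

F3, F4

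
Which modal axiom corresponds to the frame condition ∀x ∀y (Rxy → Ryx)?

A defining formula is ψ → □◇ψ (the B axiom).

ψ → □◇ψ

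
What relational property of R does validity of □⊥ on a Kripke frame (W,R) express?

emptiness of R: ∀x ∀y ¬Rxy

□⊥ is valid iff no world has any successor (otherwise □⊥ fails at any world with one).
Conversely, any frame satisfying ∀x ∀y ¬Rxy validates the schema.
So the correspondent is emptiness of R.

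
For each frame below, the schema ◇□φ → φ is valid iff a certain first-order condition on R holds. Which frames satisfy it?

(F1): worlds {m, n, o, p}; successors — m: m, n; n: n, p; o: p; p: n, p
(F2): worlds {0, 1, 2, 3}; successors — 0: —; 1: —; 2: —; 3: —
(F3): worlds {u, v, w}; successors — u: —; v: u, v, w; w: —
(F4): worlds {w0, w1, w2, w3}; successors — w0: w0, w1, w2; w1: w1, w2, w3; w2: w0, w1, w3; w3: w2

(F2)

This is the axiom for symmetry; its first-order frame correspondent is ∀x ∀y (Rxy → Ryx).
(F1): fails — Rop but not Rpo.
(F2): holds.
(F3): fails — Rvu but not Ruv.
(F4): fails — Rw1w3 but not Rw3w1.
Valid on: (F2).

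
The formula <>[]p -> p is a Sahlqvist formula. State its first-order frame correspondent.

This is a form of the B axiom.
Its frame correspondent is symmetry — forall x forall y (Rxy -> Ryx).

symmetry: forall x forall y (Rxy -> Ryx)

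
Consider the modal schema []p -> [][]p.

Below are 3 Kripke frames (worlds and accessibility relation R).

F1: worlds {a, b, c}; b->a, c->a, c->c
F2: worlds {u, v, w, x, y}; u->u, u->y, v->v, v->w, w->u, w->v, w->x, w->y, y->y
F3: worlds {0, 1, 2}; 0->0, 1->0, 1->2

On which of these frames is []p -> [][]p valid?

The schema corresponds to transitivity: forall x forall y forall z (Rxy & Ryz -> Rxz).
F1: holds.
F2: fails — Rvw and Rwu but not Rvu.
F3: holds.
Valid on: F1, F3.

F1, F3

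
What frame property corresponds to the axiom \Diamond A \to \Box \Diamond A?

Suppose ◇A→□◇A is valid. Take Rxy, Rxz and set V(A)={y}. Then ◇A at x, so □◇A at x, so ◇A at z, so some w with Rzw has A; w=y, i.e. Rzy. By symmetry of the argument, Ryz.

The Euclidean property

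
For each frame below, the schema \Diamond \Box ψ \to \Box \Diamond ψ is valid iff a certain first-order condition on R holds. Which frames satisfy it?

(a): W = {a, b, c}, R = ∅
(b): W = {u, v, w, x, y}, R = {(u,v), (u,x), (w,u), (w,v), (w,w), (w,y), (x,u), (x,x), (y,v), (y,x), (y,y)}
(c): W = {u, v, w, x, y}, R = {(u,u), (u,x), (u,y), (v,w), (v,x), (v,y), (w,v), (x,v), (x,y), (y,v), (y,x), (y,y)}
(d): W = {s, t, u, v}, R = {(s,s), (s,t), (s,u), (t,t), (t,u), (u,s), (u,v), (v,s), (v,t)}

The schema corresponds to convergence: \forall x \forall y \forall z (Rxy \wedge Rxz \to \exists w (Ryw \wedge Rzw)).
(a): satisfies the condition.
(b): fails — Ruv and Ruv but v and v have no common successor.
(c): satisfies the condition.
(d): fails — Rsu and Rst but u and t have no common successor.

(a), (c)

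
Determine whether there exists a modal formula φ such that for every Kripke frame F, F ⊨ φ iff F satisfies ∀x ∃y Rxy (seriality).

Definable; □r → ◇r defines it

The condition is seriality. A defining modal formula is □r → ◇r.
Suppose □r→◇r is valid. At any x set V(r)=W. Then □r at x, so ◇r at x, so x has a successor.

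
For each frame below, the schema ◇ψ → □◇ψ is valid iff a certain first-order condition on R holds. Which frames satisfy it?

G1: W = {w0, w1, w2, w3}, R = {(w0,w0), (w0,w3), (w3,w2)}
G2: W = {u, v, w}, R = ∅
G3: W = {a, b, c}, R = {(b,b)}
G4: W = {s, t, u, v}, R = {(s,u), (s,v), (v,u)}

The schema corresponds to the Euclidean property: ∀x ∀y ∀z (Rxy ∧ Rxz → Ryz).
G1: fails — Rw0w3 and Rw0w0 but not Rw3w0.
G2: holds.
G3: holds.
G4: fails — Rsu and Rsu but not Ruu.
Valid on: G2, G3.

G2, G3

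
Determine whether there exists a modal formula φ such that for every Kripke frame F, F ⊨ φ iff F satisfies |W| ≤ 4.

Modal frame validity is preserved under disjoint unions.
Any modal formula valid on each of 5 disjoint one-world frames is valid on their disjoint union (validity is preserved under disjoint unions). Each one-world frame has |W|=1≤4, but the union has |W|=5.
So no modal formula (or set of formulas) defines exactly the |W|≤4 frames.

Not modally definable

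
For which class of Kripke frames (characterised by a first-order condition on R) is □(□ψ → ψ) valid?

Suppose □(□ψ→ψ) is valid. Take Rxy and set V(ψ)={w : Ryw}. Then at y, □ψ holds; since □(□ψ→ψ) at x, □ψ→ψ at y, so ψ at y, i.e. Ryy.
Conversely, on a frame with shift-reflexivity the schema holds at every world under every valuation.
Frame condition: ∀x ∀y (Rxy → Ryy).

shift-reflexivity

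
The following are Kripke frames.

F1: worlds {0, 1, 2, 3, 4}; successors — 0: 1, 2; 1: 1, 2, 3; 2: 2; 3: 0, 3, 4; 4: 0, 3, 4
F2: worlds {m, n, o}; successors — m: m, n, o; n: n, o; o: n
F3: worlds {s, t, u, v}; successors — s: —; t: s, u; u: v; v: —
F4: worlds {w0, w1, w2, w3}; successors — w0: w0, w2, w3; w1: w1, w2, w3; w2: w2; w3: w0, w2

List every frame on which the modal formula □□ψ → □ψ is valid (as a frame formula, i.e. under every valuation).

This is the axiom for density; its first-order frame correspondent is ∀x ∀y (Rxy → ∃z (Rxz ∧ Rzy)).
F1: ✓.
F2: ✓.
F3: fails — Rtu but no z with Rtz and Rzu.
F4: ✓.
Valid on: F1, F2, F4.

F1, F2, F4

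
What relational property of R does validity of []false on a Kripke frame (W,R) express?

This schema is the Ver axiom.
It corresponds to emptiness of R: forall x forall y ~Rxy.

Emptiness of R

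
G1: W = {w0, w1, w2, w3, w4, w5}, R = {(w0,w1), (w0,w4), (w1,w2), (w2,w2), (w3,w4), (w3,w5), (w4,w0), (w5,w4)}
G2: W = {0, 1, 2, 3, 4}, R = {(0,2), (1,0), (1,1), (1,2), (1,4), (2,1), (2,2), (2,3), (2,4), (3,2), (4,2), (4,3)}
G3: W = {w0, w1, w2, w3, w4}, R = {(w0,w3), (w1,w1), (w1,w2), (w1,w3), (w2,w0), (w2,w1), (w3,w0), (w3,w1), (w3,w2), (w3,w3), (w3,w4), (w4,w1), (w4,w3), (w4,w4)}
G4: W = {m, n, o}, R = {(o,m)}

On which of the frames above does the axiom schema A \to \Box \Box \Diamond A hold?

Frame correspondent (Sahlqvist): \forall x \forall z (x R^2 z \to \exists w (x = w \wedge zRw)) — i.e. a generalized confluence (Geach) condition.
G1: fails — w0R²w0 but no w with w0=w and w0Rw.
G2: fails — 0R²2 but no w with 0=w and 2Rw.
G3: fails — w0R²w0 but no w with w0=w and w0Rw.
G4: condition met.
Valid on: G4.

G4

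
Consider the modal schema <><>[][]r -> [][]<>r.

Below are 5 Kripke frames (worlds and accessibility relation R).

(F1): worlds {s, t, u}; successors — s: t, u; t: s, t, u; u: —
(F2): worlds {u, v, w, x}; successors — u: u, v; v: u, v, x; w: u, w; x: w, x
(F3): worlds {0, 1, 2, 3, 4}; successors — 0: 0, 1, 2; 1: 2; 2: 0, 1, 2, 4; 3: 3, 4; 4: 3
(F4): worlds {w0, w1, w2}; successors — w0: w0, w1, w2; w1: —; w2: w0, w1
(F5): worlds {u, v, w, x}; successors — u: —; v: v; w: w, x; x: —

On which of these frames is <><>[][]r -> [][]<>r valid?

The schema corresponds to a generalized confluence (Geach) condition: forall x forall y forall z ((x R^2 y & x R^2 z) -> exists w (y R^2 w & zRw)).
(F1): fails — sR²s, sR²u but no w with sR²w and uRw.
(F2): condition met.
(F3): fails — 0R²0, 0R²4 but no w with 0R²w and 4Rw.
(F4): fails — w0R²w0, w0R²w1 but no w with w0R²w and w1Rw.
(F5): fails — wR²w, wR²x but no t with wR²t and xRt.

(F2)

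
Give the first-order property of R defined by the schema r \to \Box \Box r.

This is a Sahlqvist (Geach-type) schema ◇^0□^0r → □^2◇^0r.
Minimal-valuation argument: fix x; take any y with xR^0y and any z with xR^2z. Set V(r) to the set of worlds R-reachable from y in exactly 0 steps. Then □^0r holds at y, so the antecedent holds at x; validity forces ◇^0r at z, giving a w with zR^0w and yR^0w.
First-order correspondent: \forall x \forall z (x R^2 z \to \exists w (x = w \wedge z = w)).

\forall x \forall z (x R^2 z \to \exists w (x = w \wedge z = w))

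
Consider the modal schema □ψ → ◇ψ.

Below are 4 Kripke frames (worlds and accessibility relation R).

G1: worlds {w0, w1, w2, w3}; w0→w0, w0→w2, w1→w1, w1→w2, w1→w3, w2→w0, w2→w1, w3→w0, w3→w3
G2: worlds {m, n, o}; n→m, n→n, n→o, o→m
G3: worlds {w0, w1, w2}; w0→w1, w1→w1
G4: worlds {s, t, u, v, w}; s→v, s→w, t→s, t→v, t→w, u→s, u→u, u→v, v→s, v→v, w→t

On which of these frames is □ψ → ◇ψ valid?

G1, G4

Frame correspondent (Sahlqvist): ∀x ∃y Rxy — i.e. seriality.
G1: holds.
G2: fails — world m has no successor.
G3: fails — world w2 has no successor.
G4: holds.
Valid on: G1, G4.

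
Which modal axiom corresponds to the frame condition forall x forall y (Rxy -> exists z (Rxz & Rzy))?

A defining formula is □□r → □r (the C4 axiom).
Suppose □□r→□r is valid. Take Rxy and set V(r)={w : xR²w}. Then □□r at x, so □r at x, so r at y, i.e. ∃z(Rxz∧Rzy).

□□r → □r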